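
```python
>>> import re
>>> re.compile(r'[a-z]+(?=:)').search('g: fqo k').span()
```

(0, 1)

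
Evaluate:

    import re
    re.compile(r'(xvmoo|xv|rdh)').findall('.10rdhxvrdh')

Matches: at [3:6] match 'rdh', group 1 = 'rdh'; at [6:8] match 'xv', group 1 = 'xv'; at [8:11] match 'rdh', group 1 = 'rdh'.
One capturing group, so `findall` returns just the captured substring from each match — 3 in all.

['rdh', 'xv', 'rdh']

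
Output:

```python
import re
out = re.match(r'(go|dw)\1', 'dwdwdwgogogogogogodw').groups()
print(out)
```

('dw',)

`\1` has to match the exact text group 1 already captured.
With `match`, the pattern is implicitly anchored at the beginning.
The match spans [0:4] → 'dwdw'.
Captured: group 1 = 'dw'.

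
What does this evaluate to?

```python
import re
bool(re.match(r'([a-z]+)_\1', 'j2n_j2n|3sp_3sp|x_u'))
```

False

A backreference is literal: `\1` must see the identical characters the first group matched.
With `match`, the pattern is implicitly anchored at the beginning.
Here position 0 doesn't satisfy it, so the call returns None, and `bool(None)` is False.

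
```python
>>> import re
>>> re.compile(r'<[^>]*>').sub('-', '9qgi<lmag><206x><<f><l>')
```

'9qgi----'

Every occurrence is swapped for '-'.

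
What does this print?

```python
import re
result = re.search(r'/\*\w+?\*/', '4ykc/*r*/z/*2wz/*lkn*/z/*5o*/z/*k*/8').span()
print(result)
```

`re.search` tries every starting position until one works.
The match spans [4:9] → '/*r*/'.

(4, 9)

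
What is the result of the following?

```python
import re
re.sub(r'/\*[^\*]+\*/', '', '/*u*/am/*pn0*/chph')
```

Matches: at [0:5] → '/*u*/'; at [7:14] → '/*pn0*/'.
`sub` substitutes '' at each match site.

'amchph'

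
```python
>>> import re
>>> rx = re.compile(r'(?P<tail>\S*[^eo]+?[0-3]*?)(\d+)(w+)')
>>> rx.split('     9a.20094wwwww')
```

The pattern matches zero or more of a non-whitespace character, then one or more of any character except [eo] (lazy), then zero or more of a character in [0-3] (lazy) (captured as 'tail'); then one or more of a digit (captured); then one or more of a literal 'w' (captured).
The `?` after the quantifier makes it lazy — it takes as little as possible before letting the rest of the pattern try.
Matches to split on: at [0:18] → '     9a.20094wwwww'.
Because the pattern has a capturing group, `split` also inserts each captured text between the pieces.

['', '     9a.', '20094', 'wwwww', '']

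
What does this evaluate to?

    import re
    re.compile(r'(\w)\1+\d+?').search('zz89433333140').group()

'zz8'

After group 1 captures some text, `\1` only succeeds where that same text appears again.
The match spans [0:3] → 'zz8'.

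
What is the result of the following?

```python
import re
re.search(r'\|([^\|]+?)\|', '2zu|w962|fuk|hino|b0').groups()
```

('w962',)

`re.search` tries every starting position until one works.
The match spans [3:9] → '|w962|'.
Captured: group 1 = 'w962'.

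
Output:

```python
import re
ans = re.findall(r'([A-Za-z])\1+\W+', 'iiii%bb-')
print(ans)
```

After group 1 captures some text, `\1` only succeeds where that same text appears again.
Walking the string: at [0:5] match 'iiii%', group 1 = 'i'; at [5:8] match 'bb-', group 1 = 'b'.
Because there's exactly one group, `findall` drops the full match and keeps group 1 from each hit.

['i', 'b']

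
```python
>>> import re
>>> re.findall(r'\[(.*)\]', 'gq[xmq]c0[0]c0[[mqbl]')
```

Because there's exactly one group, `findall` drops the full match and keeps group 1 from the one hit.

['xmq]c0[0]c0[[mqbl']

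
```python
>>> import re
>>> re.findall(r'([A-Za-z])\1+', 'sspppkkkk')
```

`\1` has to match the exact text group 1 already captured.
Because there's exactly one group, `findall` drops the full match and keeps group 1 from each hit.

['s', 'p', 'k']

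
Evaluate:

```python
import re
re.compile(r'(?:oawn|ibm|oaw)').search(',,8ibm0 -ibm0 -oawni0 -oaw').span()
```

(3, 6)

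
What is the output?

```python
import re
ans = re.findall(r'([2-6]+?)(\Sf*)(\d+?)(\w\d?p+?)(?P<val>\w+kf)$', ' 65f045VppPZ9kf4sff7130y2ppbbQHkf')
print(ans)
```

Pattern: one or more of a character in [2-6] (lazy) (captured); then a non-whitespace character, then zero or more of the literal 'f' (captured); then one or more of a digit (lazy) (captured); then a word character, then optionally a digit, then one or more of the literal 'p' (lazy) (captured); then one or more of a word character, then the literal 'kf' (captured as 'val'); then anchored at the end.
With the lazy modifier that quantifier settles for the fewest repetitions that let the rest of the pattern succeed (the atoms after it are unaffected and can still be greedy).
Walking the string: at [1:33] match '65f045VppPZ9kf4sff7130y2ppbbQHkf', groups = ('6', '5f', '045', 'Vp', 'pPZ9kf4sff7130y2ppbbQHkf').
5 groups means the one result is a tuple of 5 captured strings — 1 here.

[('6', '5f', '045', 'Vp', 'pPZ9kf4sff7130y2ppbbQHkf')]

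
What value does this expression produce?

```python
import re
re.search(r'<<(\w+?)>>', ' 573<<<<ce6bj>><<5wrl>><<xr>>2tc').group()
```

'<<ce6bj>>'

The match spans [6:15] → '<<ce6bj>>'.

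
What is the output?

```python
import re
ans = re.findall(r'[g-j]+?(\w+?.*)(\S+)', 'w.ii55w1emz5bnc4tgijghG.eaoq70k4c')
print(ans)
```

[('i55w1emz5bnc4tgijghG.eaoq70k4', 'c')]

With 2 capturing groups, `findall` returns a 2-tuple per match.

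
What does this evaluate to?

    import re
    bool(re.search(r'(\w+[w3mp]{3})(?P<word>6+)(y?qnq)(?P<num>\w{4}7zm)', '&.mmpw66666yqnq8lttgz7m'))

False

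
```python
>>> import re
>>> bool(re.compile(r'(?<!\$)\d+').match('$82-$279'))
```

False

Because the assertion is negative and zero-width, positions next to the forbidden text are skipped.
`re.match` only tries the pattern at the start of the string.
Here the pattern fails at index 0, so the call returns None, and `bool(None)` is False.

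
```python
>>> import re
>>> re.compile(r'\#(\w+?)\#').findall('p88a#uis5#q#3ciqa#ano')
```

['uis5', '3ciqa']

With a single group, `findall` returns only what that group captured — 2 items.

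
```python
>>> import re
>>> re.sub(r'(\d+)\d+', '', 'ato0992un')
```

'atoun'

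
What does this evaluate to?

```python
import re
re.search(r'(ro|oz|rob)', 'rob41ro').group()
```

'ro'

Alternation tries branches left to right and keeps the first one that lets the overall match succeed at that position.
Unlike `match`, `search` isn't anchored — it looks for the pattern anywhere in the string.
The match spans [0:2] → 'ro'.
Captured: group 1 = 'ro'.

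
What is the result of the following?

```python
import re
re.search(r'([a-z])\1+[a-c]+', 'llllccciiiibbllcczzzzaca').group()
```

'llllccc'

A backreference is literal: `\1` must see the identical characters the first group matched.
`search` walks the string left to right and returns the first match it finds.
The match spans [0:7] → 'llllccc'.
Captured: group 1 = 'l'.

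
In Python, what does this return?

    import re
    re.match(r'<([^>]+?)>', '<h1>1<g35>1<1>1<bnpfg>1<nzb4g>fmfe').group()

'<h1>'

`match` is anchored at position 0; if the pattern doesn't fit there, it returns None.
The match spans [0:4] → '<h1>'.
Captured: group 1 = 'h1'.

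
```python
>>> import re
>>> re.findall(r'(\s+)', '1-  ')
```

The pattern matches one or more of whitespace (captured).
Matches: at [2:4] match '  ', group 1 = '  '.
With a single group, `findall` returns only what that group captured — 1 item.

['  ']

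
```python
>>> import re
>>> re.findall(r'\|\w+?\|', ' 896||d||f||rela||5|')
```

['|d|', '|f|', '|rela|', '|5|']

`findall` yields the raw match text (4 of them) because the pattern has no groups.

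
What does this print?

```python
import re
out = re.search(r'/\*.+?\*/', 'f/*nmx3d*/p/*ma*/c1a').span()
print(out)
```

Lazy quantifiers expand one character at a time until the remainder of the pattern can match.
`re.search` tries every starting position until one works.
The match spans [1:10] → '/*nmx3d*/'.

(1, 10)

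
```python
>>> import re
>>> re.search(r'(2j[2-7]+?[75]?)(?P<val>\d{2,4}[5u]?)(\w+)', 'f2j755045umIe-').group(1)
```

'2j75'

The match spans [1:13] → '2j755045umIe'.
Captured: group 1 = '2j75', group 2 = '5045u', group 3 = 'mIe'.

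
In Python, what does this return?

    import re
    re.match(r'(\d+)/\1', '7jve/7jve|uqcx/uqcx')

None

A backreference is literal: `\1` must see the identical characters the first group matched.
With `match`, the pattern is implicitly anchored at the beginning.
Here the string doesn't start with a match, so the call returns None.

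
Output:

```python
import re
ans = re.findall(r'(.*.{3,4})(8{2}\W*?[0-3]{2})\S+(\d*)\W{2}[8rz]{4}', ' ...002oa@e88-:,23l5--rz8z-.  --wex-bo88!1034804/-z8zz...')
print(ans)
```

This matches zero or more of any character, then 3 to 4 of any character (captured); then exactly 2 of a literal '8', then zero or more of a non-word character (lazy), then exactly 2 of a character in [0-3] (captured); then one or more of a non-whitespace character; then zero or more of a digit (captured); then exactly 2 of a non-word character, then exactly 4 of one of [8rz].
Scanning left to right: at [0:54] match ' ...002oa@e88-:,23l5--rz8z-.  --wex-bo88!1034804/-z8zz', groups = (' ...002oa@e88-:,23l5--rz8z-.  --wex-bo', '88!10', '').
`findall` packs the 3 group values into a tuple for every match.

[(' ...002oa@e88-:,23l5--rz8z-.  --wex-bo', '88!10', '')]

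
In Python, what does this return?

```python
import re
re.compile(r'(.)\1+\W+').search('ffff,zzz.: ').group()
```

'ffff,'

The backreference `\1` re-matches whatever the first group consumed, character for character.
The match spans [0:5] → 'ffff,'.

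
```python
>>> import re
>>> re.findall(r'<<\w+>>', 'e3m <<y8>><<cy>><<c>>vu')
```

Scanning left to right: at [4:10] → '<<y8>>'; at [10:16] → '<<cy>>'; at [16:21] → '<<c>>'.
No capturing groups, so `findall` returns the 3 full match strings.

['<<y8>>', '<<cy>>', '<<c>>']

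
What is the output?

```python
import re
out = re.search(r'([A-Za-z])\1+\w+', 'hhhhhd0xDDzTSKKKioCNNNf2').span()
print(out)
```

(0, 24)

A backreference is literal: `\1` must see the identical characters the first group matched.
The match spans [0:24] → 'hhhhhd0xDDzTSKKKioCNNNf2'.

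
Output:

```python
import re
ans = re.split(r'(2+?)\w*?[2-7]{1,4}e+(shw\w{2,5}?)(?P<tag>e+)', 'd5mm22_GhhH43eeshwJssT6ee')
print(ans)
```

['d5mm', '2', 'shwJssT6', 'ee', '']

Pattern: one or more of a literal '2' (lazy) (captured); then zero or more of a word character (lazy), then 1 to 4 of a character in [2-7], then one or more of the literal 'e'; then the literal 'shw', then 2 to 5 of a word character (lazy) (captured); then one or more of a literal 'e' (captured as 'tag').
Matches to split on: at [4:25] → '22_GhhH43eeshwJssT6ee'.
The group in the pattern means `split` returns the separators' captures alongside the pieces.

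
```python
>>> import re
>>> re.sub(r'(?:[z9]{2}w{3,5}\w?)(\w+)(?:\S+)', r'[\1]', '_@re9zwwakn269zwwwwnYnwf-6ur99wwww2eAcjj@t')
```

'_@re9zwwakn26[Ynwf]'

Each match is replaced using the text its own group 1 captured.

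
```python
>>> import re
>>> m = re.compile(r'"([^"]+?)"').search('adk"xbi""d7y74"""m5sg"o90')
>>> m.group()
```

Unlike `match`, `search` isn't anchored — it looks for the pattern anywhere in the string.
The match spans [3:8] → '"xbi"'.
Captured: group 1 = 'xbi'.

'"xbi"'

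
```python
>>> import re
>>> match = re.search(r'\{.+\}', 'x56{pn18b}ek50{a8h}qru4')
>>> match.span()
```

(3, 19)

`search` walks the string left to right and returns the first match it finds.
The match spans [3:19] → '{pn18b}ek50{a8h}'.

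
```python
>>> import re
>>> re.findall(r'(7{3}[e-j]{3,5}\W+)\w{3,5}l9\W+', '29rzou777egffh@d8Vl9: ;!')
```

['777egffh@']

The pattern matches exactly 3 of the literal '7', then 3 to 5 of a character in [e-j], then one or more of a non-word character (captured); then 3 to 5 of a word character, then the literal 'l9', then one or more of a non-word character.
Matches: at [6:24] match '777egffh@d8Vl9: ;!', group 1 = '777egffh@'.
One capturing group, so `findall` returns just the captured substring from the one match — 1 in all.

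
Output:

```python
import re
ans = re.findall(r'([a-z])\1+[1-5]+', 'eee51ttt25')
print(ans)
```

['e', 't']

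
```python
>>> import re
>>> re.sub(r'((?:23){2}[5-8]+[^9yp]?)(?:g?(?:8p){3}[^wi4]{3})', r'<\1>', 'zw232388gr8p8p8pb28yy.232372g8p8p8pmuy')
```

'zw232388gr8p8p8pb28yy.<232372>'

This matches the literal '23' repeated 2 times, then one or more of a character in [5-8], then optionally any character except [9yp] (captured); then optionally the literal 'g', then the literal '8p' repeated 3 times, then exactly 3 of any character except [wi4] (non-capturing group).
Matches: at [22:38] → '232372g8p8p8pmuy'.
The replacement refers to a captured group, so each match is rewritten using its own captured text.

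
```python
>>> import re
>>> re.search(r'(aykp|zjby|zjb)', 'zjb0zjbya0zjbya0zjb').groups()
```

('zjb',)

`re.search` scans for the first position where the pattern succeeds.
The match spans [0:3] → 'zjb'.
Captured: group 1 = 'zjb'.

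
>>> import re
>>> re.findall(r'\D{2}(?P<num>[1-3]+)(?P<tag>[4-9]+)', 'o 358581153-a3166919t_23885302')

[('3', '5858'), ('31', '669'), ('23', '885')]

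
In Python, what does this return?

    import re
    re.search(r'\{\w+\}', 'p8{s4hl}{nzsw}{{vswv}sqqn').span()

`re.search` scans for the first position where the pattern succeeds.
The match spans [2:8] → '{s4hl}'.

(2, 8)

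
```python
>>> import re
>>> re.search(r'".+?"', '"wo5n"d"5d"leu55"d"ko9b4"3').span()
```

(0, 6)

A non-greedy quantifier consumes as few characters as it can — just enough that the remainder of the pattern still matches from where it stops; whatever follows it matches normally.
The match spans [0:6] → '"wo5n"'.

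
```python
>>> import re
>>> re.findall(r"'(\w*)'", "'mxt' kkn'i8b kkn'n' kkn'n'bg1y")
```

['mxt', 'n', 'n']

With a single group, `findall` returns only what that group captured — 3 items.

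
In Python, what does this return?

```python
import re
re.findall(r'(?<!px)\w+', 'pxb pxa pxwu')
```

['pxb', 'pxa', 'pxwu']

`(?!…)`/`(?<!…)` only lets a position through if the neighbouring text does NOT match; no characters are consumed.
Matches: at [0:3] → 'pxb'; at [4:7] → 'pxa'; at [8:12] → 'pxwu'.
`findall` yields the raw match text (3 of them) because the pattern has no groups.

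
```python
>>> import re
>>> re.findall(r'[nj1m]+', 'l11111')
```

['11111']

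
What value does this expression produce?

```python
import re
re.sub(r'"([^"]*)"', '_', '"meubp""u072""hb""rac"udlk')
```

Matches: at [0:7] → '"meubp"'; at [7:13] → '"u072"'; at [13:17] → '"hb"'; at [17:22] → '"rac"'.
Every occurrence is swapped for '_'.

'____udlk'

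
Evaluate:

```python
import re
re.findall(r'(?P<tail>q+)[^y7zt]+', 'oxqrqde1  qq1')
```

This matches one or more of a literal 'q' (captured as 'tail'); then one or more of any character except [y7zt].
Matches: at [2:13] match 'qrqde1  qq1', group 1 = 'q'.
Because there's exactly one group, `findall` drops the full match and keeps group 1 from the one hit.

['q']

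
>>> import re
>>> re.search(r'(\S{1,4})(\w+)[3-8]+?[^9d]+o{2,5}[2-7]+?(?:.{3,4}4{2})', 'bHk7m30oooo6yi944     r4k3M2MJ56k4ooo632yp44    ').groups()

The pattern matches 1 to 4 of a non-whitespace character (captured); then one or more of a word character (captured); then one or more of a character in [3-8] (lazy), then one or more of any character except [9d], then 2 to 5 of the literal 'o'; then one or more of a character in [2-7] (lazy); then 3 to 4 of any character, then exactly 2 of a literal '4' (non-capturing group).
`re.search` scans for the first position where the pattern succeeds.
The match spans [0:44] → 'bHk7m30oooo6yi944     r4k3M2MJ56k4ooo632yp44'.
Captured: group 1 = 'bHk7', group 2 = 'm30oooo6yi94'.

('bHk7', 'm30oooo6yi94')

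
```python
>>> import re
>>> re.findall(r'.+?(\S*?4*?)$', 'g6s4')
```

['6s4']

The pattern matches one or more of any character (lazy); then zero or more of a non-whitespace character (lazy), then zero or more of the literal '4' (lazy) (captured); then anchored at the end.
With a single group, `findall` returns only what that group captured — 1 item.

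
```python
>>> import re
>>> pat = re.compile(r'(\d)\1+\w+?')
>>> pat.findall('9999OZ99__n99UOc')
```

`\1` is not a pattern — it's the concrete string captured by group 1, re-applied verbatim.
One capturing group, so `findall` returns just the captured substring from each match — 3 in all.

['9', '9', '9']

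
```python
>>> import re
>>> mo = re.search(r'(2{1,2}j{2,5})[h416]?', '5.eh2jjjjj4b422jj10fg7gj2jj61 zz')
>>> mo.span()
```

(4, 11)

The pattern matches 1 to 2 of a literal '2', then 2 to 5 of a literal 'j' (captured); then optionally one of [h416].
The match spans [4:11] → '2jjjjj4'.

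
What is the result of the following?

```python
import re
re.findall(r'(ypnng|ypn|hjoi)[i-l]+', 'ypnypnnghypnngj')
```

Walking the string: at [9:15] match 'ypnngj', group 1 = 'ypnng'.
One capturing group, so `findall` returns just the captured substring from the one match — 1 in all.

['ypnng']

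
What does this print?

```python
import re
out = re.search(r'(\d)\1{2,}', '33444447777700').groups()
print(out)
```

('4',)

`\1` has to match the exact text group 1 already captured.
`re.search` tries every starting position until one works.
The match spans [2:7] → '44444'.
Captured: group 1 = '4'.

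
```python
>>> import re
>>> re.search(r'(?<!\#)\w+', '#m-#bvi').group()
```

'vi'

`(?!…)`/`(?<!…)` only lets a position through if the neighbouring text does NOT match; no characters are consumed.
The match spans [5:7] → 'vi'.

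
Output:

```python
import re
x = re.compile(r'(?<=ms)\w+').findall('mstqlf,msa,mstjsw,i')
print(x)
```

Lookahead/lookbehind check context without consuming it, so the matched span excludes the asserted characters.
Scanning left to right: at [2:6] → 'tqlf'; at [9:10] → 'a'; at [13:17] → 'tjsw'.
With no groups in the pattern, `findall` gives back each whole match — 3 here.

['tqlf', 'a', 'tjsw']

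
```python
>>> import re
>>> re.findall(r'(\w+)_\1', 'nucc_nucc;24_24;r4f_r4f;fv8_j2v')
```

After group 1 captures some text, `\1` only succeeds where that same text appears again.
One capturing group, so `findall` returns just the captured substring from each match — 3 in all.

['nucc', '24', 'r4f']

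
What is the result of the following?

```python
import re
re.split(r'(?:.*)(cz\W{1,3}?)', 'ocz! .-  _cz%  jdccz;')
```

This matches zero or more of any character (non-capturing group); then the literal 'cz', then 1 to 3 of a non-word character (lazy) (captured).
Matches to split on: at [0:21] → 'ocz! .-  _cz%  jdccz;'.
`re.split` interleaves the captured-group text with the surrounding fragments.

['', 'cz;', '']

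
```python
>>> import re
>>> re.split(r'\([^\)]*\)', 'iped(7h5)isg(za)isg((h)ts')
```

Matches to split on: at [4:9] → '(7h5)'; at [12:16] → '(za)'; at [19:23] → '((h)'.
Each match becomes a cut point; 4 segments remain.

['iped', 'isg', 'isg', 'ts']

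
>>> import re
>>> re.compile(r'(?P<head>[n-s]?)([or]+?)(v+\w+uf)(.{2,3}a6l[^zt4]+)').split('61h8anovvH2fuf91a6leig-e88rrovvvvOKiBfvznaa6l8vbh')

['61h8a', 'n', 'o', 'vvH2fuf', '91a6leig-e88rrovvvvOKiBfv', 'znaa6l8vbh']

The pattern matches optionally a character in [n-s] (captured as 'head'); then one or more of one of [or] (lazy) (captured); then one or more of the literal 'v', then one or more of a word character, then the literal 'uf' (captured); then 2 to 3 of any character, then the literal 'a6l', then one or more of any character except [zt4] (captured).
Matches to split on: at [5:39] → 'novvH2fuf91a6leig-e88rrovvvvOKiBfv'.
With a capturing group present, the delimiter's captured portion is kept in the result list.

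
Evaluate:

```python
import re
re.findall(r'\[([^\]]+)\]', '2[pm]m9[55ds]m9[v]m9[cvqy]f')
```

['pm', '55ds', 'v', 'cvqy']

Matches: at [1:5] match '[pm]', group 1 = 'pm'; at [7:13] match '[55ds]', group 1 = '55ds'; at [15:18] match '[v]', group 1 = 'v'; at [20:26] match '[cvqy]', group 1 = 'cvqy'.
`findall` collects group 1 from each match (4 total).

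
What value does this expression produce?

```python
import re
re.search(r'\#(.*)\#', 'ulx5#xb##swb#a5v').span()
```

The match spans [4:13] → '#xb##swb#'.

(4, 13)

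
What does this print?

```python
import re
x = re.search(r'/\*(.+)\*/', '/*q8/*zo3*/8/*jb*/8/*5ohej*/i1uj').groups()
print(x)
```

('q8/*zo3*/8/*jb*/8/*5ohej',)

`re.search` tries every starting position until one works.
The match spans [0:28] → '/*q8/*zo3*/8/*jb*/8/*5ohej*/'.
Captured: group 1 = 'q8/*zo3*/8/*jb*/8/*5ohej'.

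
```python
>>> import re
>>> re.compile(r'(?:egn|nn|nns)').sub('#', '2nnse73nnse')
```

Branches in `(...|...)` are attempted left-to-right; the first branch that allows the whole pattern to succeed is taken.
Matches: at [1:3] → 'nn'; at [7:9] → 'nn'.
Each match is replaced by '#'.

'2#se73#se'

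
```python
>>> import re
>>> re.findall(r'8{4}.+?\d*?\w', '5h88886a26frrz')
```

Pattern: exactly 4 of the literal '8', then one or more of any character (lazy); then zero or more of a digit (lazy), then a word character.
A `+?`/`*?`/`{m,n}?` starts at its minimum and grows only as far as needed for what follows to match.
Scanning left to right: at [2:8] → '88886a'.
No capturing groups, so `findall` returns the 1 full match string.

['88886a']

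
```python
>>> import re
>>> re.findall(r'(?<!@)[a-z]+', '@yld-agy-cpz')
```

A negative assertion filters positions out without eating any characters.
Since nothing is captured, `findall` lists the 3 matched substrings directly.

['ld', 'agy', 'cpz']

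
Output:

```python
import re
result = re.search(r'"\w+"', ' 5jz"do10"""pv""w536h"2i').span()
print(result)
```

(4, 10)

Unlike `match`, `search` isn't anchored — it looks for the pattern anywhere in the string.
The match spans [4:10] → '"do10"'.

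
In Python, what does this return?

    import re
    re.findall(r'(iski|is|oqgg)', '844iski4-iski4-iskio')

Alternation isn't longest-match — the leftmost alternative that fits at this position is chosen.
Walking the string: at [3:7] match 'iski', group 1 = 'iski'; at [9:13] match 'iski', group 1 = 'iski'; at [15:19] match 'iski', group 1 = 'iski'.
Because there's exactly one group, `findall` drops the full match and keeps group 1 from each hit.

['iski', 'iski', 'iski']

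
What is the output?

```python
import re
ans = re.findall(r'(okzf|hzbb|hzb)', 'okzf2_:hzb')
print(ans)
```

['okzf', 'hzb']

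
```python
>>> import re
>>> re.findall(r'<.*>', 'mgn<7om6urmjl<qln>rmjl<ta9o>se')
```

['<7om6urmjl<qln>rmjl<ta9o>']

Walking the string: at [3:28] → '<7om6urmjl<qln>rmjl<ta9o>'.
No capturing groups, so `findall` returns the 1 full match string.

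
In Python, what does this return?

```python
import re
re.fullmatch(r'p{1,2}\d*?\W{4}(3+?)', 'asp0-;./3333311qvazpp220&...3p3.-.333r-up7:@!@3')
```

The pattern matches 1 to 2 of the literal 'p', then zero or more of a digit (lazy), then exactly 4 of a non-word character; then one or more of a literal '3' (lazy) (captured).
`re.fullmatch` requires the pattern to consume the entire string.
Here the string isn't matched end-to-end, so the call returns None.

None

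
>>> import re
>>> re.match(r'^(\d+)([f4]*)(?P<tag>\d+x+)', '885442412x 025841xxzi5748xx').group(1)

'88544241'

The match spans [0:10] → '885442412x'.
Captured: group 1 = '88544241', group 2 = '', group 3 = '2x'.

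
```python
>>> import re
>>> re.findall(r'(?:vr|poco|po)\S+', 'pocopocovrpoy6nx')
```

['pocopocovrpoy6nx']

With no groups in the pattern, `findall` gives back each whole match — 1 here.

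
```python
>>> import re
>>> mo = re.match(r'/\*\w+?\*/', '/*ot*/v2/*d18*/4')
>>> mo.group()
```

'/*ot*/'

`re.match` won't scan ahead — the pattern has to work from the very first character.
The match spans [0:6] → '/*ot*/'.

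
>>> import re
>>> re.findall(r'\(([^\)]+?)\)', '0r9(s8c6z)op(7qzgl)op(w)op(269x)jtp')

['s8c6z', '7qzgl', 'w', '269x']

Because there's exactly one group, `findall` drops the full match and keeps group 1 from each hit.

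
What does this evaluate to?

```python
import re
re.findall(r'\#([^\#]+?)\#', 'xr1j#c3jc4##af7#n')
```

['c3jc4', 'af7']

Walking the string: at [4:11] match '#c3jc4#', group 1 = 'c3jc4'; at [11:16] match '#af7#', group 1 = 'af7'.
One capturing group, so `findall` returns just the captured substring from each match — 2 in all.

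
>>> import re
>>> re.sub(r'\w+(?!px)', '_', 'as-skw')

'_-_'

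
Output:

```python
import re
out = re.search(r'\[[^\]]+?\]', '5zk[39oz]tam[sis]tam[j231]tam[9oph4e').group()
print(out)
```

The match spans [3:9] → '[39oz]'.

[39oz]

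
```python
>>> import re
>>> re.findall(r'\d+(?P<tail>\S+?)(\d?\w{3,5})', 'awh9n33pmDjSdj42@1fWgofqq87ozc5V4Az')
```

Pattern: one or more of a digit; then one or more of a non-whitespace character (lazy) (captured as 'tail'); then optionally a digit, then 3 to 5 of a word character (captured).
Matches: at [3:11] match '9n33pmDj', groups = ('n', '33pmDj'); at [14:23] match '42@1fWgof', groups = ('@', '1fWgof'); at [25:33] match '87ozc5V4', groups = ('o', 'zc5V4').
`findall` packs the 2 group values into a tuple for every match.

[('n', '33pmDj'), ('@', '1fWgof'), ('o', 'zc5V4')]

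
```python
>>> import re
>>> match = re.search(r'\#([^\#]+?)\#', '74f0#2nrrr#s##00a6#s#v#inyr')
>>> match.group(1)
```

'2nrrr'

The match spans [4:11] → '#2nrrr#'.
Captured: group 1 = '2nrrr'.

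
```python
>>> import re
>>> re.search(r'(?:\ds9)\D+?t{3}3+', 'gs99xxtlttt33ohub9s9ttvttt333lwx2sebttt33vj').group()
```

'9s9ttvttt333'

The pattern matches a digit, then the literal 's9' (non-capturing group); then one or more of a non-digit (lazy), then exactly 3 of the literal 't', then one or more of a literal '3'.
The match spans [17:29] → '9s9ttvttt333'.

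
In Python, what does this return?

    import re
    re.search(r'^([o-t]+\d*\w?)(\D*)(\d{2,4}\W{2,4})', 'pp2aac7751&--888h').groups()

('pp2a', 'ac', '7751&--')

This matches anchored at the start of the string; then one or more of a character in [o-t], then zero or more of a digit, then optionally a word character (captured); then zero or more of a non-digit (captured); then 2 to 4 of a digit, then 2 to 4 of a non-word character (captured).
`search` walks the string left to right and returns the first match it finds.
The match spans [0:13] → 'pp2aac7751&--'.
Captured: group 1 = 'pp2a', group 2 = 'ac', group 3 = '7751&--'.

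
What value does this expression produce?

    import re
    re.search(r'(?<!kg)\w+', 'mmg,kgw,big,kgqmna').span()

(0, 3)

A negative assertion filters positions out without eating any characters.
The match spans [0:3] → 'mmg'.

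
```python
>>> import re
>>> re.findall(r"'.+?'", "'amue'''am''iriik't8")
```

["'amue'", "''am'", "'iriik'"]

With the lazy modifier that quantifier settles for the fewest repetitions that let the rest of the pattern succeed (the atoms after it are unaffected and can still be greedy).
Walking the string: at [0:6] → "'amue'"; at [6:11] → "''am'"; at [11:18] → "'iriik'".
With no groups in the pattern, `findall` gives back each whole match — 3 here.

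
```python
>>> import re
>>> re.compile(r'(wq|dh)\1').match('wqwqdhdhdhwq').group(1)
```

'wq'

The match spans [0:4] → 'wqwq'.
Captured: group 1 = 'wq'.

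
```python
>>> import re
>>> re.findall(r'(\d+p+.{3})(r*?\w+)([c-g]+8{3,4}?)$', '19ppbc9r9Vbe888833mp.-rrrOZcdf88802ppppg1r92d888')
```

[('88802ppppg1r', '92', 'd888')]

Multiple groups make `findall` return tuples — one 3-tuple for the one match.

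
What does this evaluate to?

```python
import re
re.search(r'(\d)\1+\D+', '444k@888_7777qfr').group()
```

`\1` is not a pattern — it's the concrete string captured by group 1, re-applied verbatim.
Unlike `match`, `search` isn't anchored — it looks for the pattern anywhere in the string.
The match spans [0:5] → '444k@'.
Captured: group 1 = '4'.

'444k@'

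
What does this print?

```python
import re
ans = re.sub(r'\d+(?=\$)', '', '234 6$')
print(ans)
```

234 $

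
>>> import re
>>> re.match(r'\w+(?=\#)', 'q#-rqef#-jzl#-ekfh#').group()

'q'

`re.match` only tries the pattern at the start of the string.
The match spans [0:1] → 'q'.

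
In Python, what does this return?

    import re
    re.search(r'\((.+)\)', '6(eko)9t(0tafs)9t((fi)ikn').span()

`search` walks the string left to right and returns the first match it finds.
The match spans [1:22] → '(eko)9t(0tafs)9t((fi)'.
Captured: group 1 = 'eko)9t(0tafs)9t((fi'.

(1, 22)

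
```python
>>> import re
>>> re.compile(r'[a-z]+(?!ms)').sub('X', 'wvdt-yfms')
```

The negative lookahead/lookbehind blocks any match where the forbidden context is present.
Each match is replaced by 'X'.

'X-X'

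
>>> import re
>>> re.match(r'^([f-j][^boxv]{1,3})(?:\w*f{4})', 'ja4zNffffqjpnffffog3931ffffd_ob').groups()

The match spans [0:27] → 'ja4zNffffqjpnffffog3931ffff'.
Captured: group 1 = 'ja4z'.

('ja4z',)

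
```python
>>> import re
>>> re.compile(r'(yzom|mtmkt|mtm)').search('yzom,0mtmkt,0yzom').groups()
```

`re.search` scans for the first position where the pattern succeeds.
The match spans [0:4] → 'yzom'.
Captured: group 1 = 'yzom'.

('yzom',)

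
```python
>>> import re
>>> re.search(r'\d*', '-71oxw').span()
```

(0, 0)

The pattern matches zero or more of a digit.
`re.search` tries every starting position until one works.
The match spans [0:0] → ''.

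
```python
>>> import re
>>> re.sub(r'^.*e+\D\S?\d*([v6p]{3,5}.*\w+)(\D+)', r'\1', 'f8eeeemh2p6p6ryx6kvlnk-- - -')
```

'p6p6ryx6kvlnk'

The pattern matches anchored at the start of the string; then zero or more of any character, then one or more of the literal 'e'; then a non-digit, then optionally a non-whitespace character, then zero or more of a digit; then 3 to 5 of one of [v6p], then zero or more of any character, then one or more of a word character (captured); then one or more of a non-digit (captured).
Matches: at [0:28] → 'f8eeeemh2p6p6ryx6kvlnk-- - -'.
The replacement refers to a captured group, so each match is rewritten using its own captured text.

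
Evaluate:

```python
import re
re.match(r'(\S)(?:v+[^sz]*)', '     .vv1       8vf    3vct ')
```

None

With `match`, the pattern is implicitly anchored at the beginning.
Here position 0 doesn't satisfy it, so the call returns None.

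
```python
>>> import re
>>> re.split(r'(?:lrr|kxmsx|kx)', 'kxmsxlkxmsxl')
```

['', 'l', 'l']

`|` is ordered: at each position the engine commits to the first alternative that works.
Matches to split on: at [0:5] → 'kxmsx'; at [6:11] → 'kxmsx'.
The string is cut at each match, leaving 3 pieces.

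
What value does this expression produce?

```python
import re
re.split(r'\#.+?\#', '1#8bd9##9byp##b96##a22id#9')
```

Lazy quantifiers expand one character at a time until the remainder of the pattern can match.
Matches to split on: at [1:7] → '#8bd9#'; at [7:13] → '#9byp#'; at [13:18] → '#b96#'; at [18:25] → '#a22id#'.
The string is cut at each match, leaving 5 pieces.

['1', '', '', '', '9']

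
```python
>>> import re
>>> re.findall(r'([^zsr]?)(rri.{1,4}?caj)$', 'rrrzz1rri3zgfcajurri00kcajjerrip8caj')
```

This matches optionally any character except [zsr] (captured); then the literal 'rri', then 1 to 4 of any character (lazy), then the literal 'caj' (captured); then anchored at the end.
Walking the string: at [27:36] match 'errip8caj', groups = ('e', 'rrip8caj').
Multiple groups make `findall` return tuples — one 2-tuple for the one match.

[('e', 'rrip8caj')]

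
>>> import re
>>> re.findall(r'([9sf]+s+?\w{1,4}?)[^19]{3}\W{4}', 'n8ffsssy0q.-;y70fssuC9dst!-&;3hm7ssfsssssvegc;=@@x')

['fssuC9', 'ssfsssssv']

This matches one or more of one of [9sf], then one or more of a literal 's' (lazy), then 1 to 4 of a word character (lazy) (captured); then exactly 3 of any character except [19], then exactly 4 of a non-word character.
Scanning left to right: at [16:29] match 'fssuC9dst!-&;', group 1 = 'fssuC9'; at [33:49] match 'ssfsssssvegc;=@@', group 1 = 'ssfsssssv'.
One capturing group, so `findall` returns just the captured substring from each match — 2 in all.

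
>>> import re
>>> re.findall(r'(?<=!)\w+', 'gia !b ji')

['b']

Lookahead/lookbehind check context without consuming it, so the matched span excludes the asserted characters.
No capturing groups, so `findall` returns the 1 full match string.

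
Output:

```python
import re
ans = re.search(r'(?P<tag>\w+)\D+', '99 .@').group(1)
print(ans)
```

Pattern: one or more of a word character (captured as 'tag'); then one or more of a non-digit.
`re.search` tries every starting position until one works.
The match spans [0:5] → '99 .@'.
Captured: group 1 = '99'.

99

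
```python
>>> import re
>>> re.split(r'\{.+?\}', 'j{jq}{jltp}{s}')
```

The `?` after the quantifier makes it lazy — it takes as little as possible before letting the rest of the pattern try.
Each match becomes a cut point; 4 segments remain.

['j', '', '', '']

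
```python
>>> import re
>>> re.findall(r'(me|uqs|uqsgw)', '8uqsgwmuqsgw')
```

['uqs', 'uqs']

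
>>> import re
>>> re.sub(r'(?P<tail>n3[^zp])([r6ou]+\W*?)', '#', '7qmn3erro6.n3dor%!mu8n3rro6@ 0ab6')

Because the quantifier is non-greedy, it stops expanding at the earliest point where the rest of the pattern can succeed.
Each match is replaced by '#'.

'7qm#.#%!mu8#@ 0ab6'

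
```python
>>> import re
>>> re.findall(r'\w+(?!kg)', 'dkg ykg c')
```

['dkg', 'ykg', 'c']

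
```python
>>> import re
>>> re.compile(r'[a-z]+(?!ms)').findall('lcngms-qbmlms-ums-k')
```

['lcngms', 'qbmlms', 'ums', 'k']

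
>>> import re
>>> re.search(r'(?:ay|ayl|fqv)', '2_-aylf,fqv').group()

'ay'

Alternation isn't longest-match — the leftmost alternative that fits at this position is chosen.
`search` walks the string left to right and returns the first match it finds.
The match spans [3:5] → 'ay'.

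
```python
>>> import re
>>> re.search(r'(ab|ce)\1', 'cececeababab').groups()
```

('ce',)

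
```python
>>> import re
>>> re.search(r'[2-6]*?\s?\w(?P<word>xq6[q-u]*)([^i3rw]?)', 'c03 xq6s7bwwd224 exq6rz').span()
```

(13, 23)

The match spans [13:23] → '224 exq6rz'.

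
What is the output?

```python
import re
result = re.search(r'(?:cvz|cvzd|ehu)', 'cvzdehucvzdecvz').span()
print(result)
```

(0, 3)

Alternation tries branches left to right and keeps the first one that lets the overall match succeed at that position.
The match spans [0:3] → 'cvz'.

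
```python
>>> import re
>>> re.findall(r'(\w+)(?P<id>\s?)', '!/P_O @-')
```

The pattern matches one or more of a word character (captured); then optionally whitespace (captured as 'id').
Matches: at [2:6] match 'P_O ', groups = ('P_O', ' ').
2 groups means the one result is a tuple of 2 captured strings — 1 here.

[('P_O', ' ')]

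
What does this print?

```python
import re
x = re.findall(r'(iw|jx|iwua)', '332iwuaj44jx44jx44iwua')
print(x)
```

['iw', 'jx', 'jx', 'iw']

Branches in `(...|...)` are attempted left-to-right; the first branch that allows the whole pattern to succeed is taken.
Scanning left to right: at [3:5] match 'iw', group 1 = 'iw'; at [10:12] match 'jx', group 1 = 'jx'; at [14:16] match 'jx', group 1 = 'jx'; at [18:20] match 'iw', group 1 = 'iw'.
One capturing group, so `findall` returns just the captured substring from each match — 4 in all.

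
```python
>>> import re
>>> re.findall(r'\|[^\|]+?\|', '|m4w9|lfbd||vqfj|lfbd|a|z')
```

['|m4w9|', '|vqfj|', '|a|']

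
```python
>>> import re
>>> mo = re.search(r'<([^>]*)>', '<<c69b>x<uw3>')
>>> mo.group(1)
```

'<c69b'

`search` walks the string left to right and returns the first match it finds.
The match spans [0:7] → '<<c69b>'.
Captured: group 1 = '<c69b'.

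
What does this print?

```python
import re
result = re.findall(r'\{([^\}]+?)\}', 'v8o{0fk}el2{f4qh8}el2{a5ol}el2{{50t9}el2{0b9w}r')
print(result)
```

With a single group, `findall` returns only what that group captured — 5 items.

['0fk', 'f4qh8', 'a5ol', '{50t9', '0b9w']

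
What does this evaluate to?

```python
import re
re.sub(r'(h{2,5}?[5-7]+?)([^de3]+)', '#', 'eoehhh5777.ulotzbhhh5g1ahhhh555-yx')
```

This matches 2 to 5 of the literal 'h' (lazy), then one or more of a character in [5-7] (lazy) (captured); then one or more of any character except [de3] (captured).
Every occurrence is swapped for '#'.

'eoe#'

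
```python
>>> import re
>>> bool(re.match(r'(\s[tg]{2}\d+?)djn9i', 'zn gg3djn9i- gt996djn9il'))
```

False

This matches whitespace, then exactly 2 of one of [tg], then one or more of a digit (lazy) (captured); then the literal 'dj', then the literal 'n9i'.
With `match`, the pattern is implicitly anchored at the beginning.
Here the pattern fails at index 0, so the call returns None, and `bool(None)` is False.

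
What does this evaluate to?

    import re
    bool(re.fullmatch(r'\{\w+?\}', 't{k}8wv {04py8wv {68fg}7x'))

`re.fullmatch` requires the pattern to consume the entire string.
Here the pattern can't cover the whole string, so the call returns None, and `bool(None)` is False.

False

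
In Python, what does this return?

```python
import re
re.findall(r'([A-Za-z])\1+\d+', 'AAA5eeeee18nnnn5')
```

['A', 'e', 'n']

`\1` has to match the exact text group 1 already captured.
Scanning left to right: at [0:4] match 'AAA5', group 1 = 'A'; at [4:11] match 'eeeee18', group 1 = 'e'; at [11:16] match 'nnnn5', group 1 = 'n'.
`findall` collects group 1 from each match (3 total).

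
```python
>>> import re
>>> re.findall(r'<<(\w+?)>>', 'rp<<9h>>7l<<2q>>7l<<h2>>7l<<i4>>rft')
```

`findall` collects group 1 from each match (4 total).

['9h', '2q', 'h2', 'i4']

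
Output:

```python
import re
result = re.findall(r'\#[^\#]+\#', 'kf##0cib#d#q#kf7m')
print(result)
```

Scanning left to right: at [3:9] → '#0cib#'; at [10:13] → '#q#'.
With no groups in the pattern, `findall` gives back each whole match — 2 here.

['#0cib#', '#q#']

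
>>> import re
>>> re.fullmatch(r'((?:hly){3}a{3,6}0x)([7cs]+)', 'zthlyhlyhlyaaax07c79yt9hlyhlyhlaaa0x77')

`re.fullmatch` requires the pattern to consume the entire string.
Here there's no way to consume every character, so the call returns None.

None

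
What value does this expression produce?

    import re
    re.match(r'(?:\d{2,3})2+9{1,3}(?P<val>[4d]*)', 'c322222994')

Pattern: 2 to 3 of a digit (non-capturing group); then one or more of the literal '2', then 1 to 3 of a literal '9'; then zero or more of one of [4d] (captured as 'val').
`re.match` won't scan ahead — the pattern has to work from the very first character.
Here position 0 doesn't satisfy it, so the call returns None.

None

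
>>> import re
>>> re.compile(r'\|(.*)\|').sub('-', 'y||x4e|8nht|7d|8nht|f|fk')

'y-fk'

Matches: at [1:22] → '||x4e|8nht|7d|8nht|f|'.
Every occurrence is swapped for '-'.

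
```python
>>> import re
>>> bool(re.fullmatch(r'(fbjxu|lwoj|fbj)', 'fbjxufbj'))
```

False

`re.fullmatch` requires the pattern to consume the entire string.
Here the pattern can't cover the whole string, so the call returns None, and `bool(None)` is False.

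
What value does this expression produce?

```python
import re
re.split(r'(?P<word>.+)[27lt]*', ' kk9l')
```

['', ' kk9l', '']

Pattern: one or more of any character (captured as 'word'); then zero or more of one of [27lt].
`re.split` interleaves the captured-group text with the surrounding fragments.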